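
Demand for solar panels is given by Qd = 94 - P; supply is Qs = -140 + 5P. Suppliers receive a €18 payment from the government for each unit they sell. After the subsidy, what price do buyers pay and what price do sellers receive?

Pre-subsidy: 94 - P = -140 + 5P gives P* = 39, Q* = 55.
With the subsidy, sellers receive Ps = Pb + 18 for each unit, where Pb is the price buyers pay.
Supply in terms of Pb becomes Qs = -140 + 5(Pb + 18) = -50 + 5Pb. Setting this equal to demand: 94 - Pb = -50 + 5Pb, so Pb = 24.
Sellers receive Ps = 24 + 18 = 42; Q' = 94 − 1·24 = 70.

Buyers pay €24; sellers receive €42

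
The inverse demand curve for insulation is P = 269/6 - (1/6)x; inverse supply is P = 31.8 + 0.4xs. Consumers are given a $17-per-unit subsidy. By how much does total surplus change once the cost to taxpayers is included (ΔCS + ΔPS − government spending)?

Net change in total surplus = -$255

Pre-subsidy: 269/6 - (1/6)x = 31.8 + 0.4x gives x* = 23 and P* = 41.
With the rebate, buyers effectively pay Pb = Ps − 17, where Ps is the price sellers receive.
On the curves, Pb = 269/6 - (1/6)x and Ps = 31.8 + 0.4x; the wedge Ps − Pb = 17 gives 31.8 + 0.4x − (269/6 - (1/6)x) = 17, so x' = 53.
Then Pb = 269/6 − (1/6)·53 = 36 and Ps = 31.8 + 0.4·53 = 53.
ΔCS = ½(23 + 53)(41 − 36) = 190; ΔPS = ½(23 + 53)(53 − 41) = 456.
Government spending = 17 × 53 = 901.
Net change = 190 + 456 − 901 = -255. The loss equals the DWL triangle ½·17·30.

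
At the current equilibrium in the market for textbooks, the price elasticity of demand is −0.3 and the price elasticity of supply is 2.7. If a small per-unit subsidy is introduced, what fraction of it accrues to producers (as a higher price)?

For a small subsidy around the equilibrium, the benefit split depends on the relative slopes, which at a point are proportional to the elasticities.
Buyer share = εs/(εs + |εd|) = 2.7/(2.7 + 0.3) = 0.9; seller share = |εd|/(εs + |εd|) = 0.1.
So producers capture 0.1 of the subsidy.

Producer share = 0.1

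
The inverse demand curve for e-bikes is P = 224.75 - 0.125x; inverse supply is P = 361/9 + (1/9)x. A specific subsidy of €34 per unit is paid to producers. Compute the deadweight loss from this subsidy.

Deadweight loss = €2448

Pre-subsidy: 224.75 - 0.125x = 361/9 + (1/9)x gives x* = 782 and P* = 127.
With the subsidy, sellers receive Ps = Pb + 34 for each unit, where Pb is the price buyers pay.
On the curves, Pb = 224.75 - 0.125x and Ps = 361/9 + (1/9)x; the wedge Ps − Pb = 34 gives 361/9 + (1/9)x − (224.75 - 0.125x) = 34, so x' = 926.
Then Pb = 224.75 − 0.125·926 = 109 and Ps = 361/9 + (1/9)·926 = 143.
The subsidy expands output by 926 − 782 = 144 past the efficient level; on those units the gap between marginal cost and willingness to pay runs from 0 up to 34.
DWL = ½ × 34 × 144 = 2448.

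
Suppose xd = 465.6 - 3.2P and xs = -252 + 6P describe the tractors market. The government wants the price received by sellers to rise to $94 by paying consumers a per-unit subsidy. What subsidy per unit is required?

At a seller price of 94, quantity supplied is -252 + 6·94 = 312.
Buyers absorb 312 only when they pay Pb with 465.6 − 3.2·Pb = 312, i.e. Pb = 48.
s = Ps − Pb = 94 − 48 = 46.

Required subsidy s = $46 per unit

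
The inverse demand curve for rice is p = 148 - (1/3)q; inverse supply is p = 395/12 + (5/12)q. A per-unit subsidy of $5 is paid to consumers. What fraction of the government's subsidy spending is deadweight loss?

Pre-subsidy: 148 - (1/3)q = 395/12 + (5/12)q gives q* = 1381/9 and p* = 2615/27.
With the rebate, buyers effectively pay pb = ps − 5, where ps is the price sellers receive.
On the curves, pb = 148 - (1/3)q and ps = 395/12 + (5/12)q; the wedge ps − pb = 5 gives 395/12 + (5/12)q − (148 - (1/3)q) = 5, so q' = 1441/9.
Then pb = 148 − (1/3)·(1441/9) = 2555/27 and ps = 395/12 + (5/12)·(1441/9) = 2690/27.
ΔCS = ½(1381/9 + 1441/9)(2615/27 − 2555/27) = 28220/81; ΔPS = ½(1381/9 + 1441/9)(2690/27 − 2615/27) = 35275/81.
Government spending = 5 × 1441/9 = 7205/9.
DWL = ½ × 5 × (1441/9 − 1381/9) = 50/3; fraction = (50/3) / (7205/9) = 30/1441.

DWL / government spending = 30/1441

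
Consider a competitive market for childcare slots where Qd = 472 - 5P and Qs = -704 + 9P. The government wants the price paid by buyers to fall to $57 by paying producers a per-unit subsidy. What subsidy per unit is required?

At a buyer price of 57, quantity demanded is 472 − 5·57 = 187.
Sellers supply 187 only when they receive Ps with -704 + 9·Ps = 187, i.e. Ps = 99.
s = Ps − Pb = 99 − 57 = 42.

Required subsidy s = $42 per unit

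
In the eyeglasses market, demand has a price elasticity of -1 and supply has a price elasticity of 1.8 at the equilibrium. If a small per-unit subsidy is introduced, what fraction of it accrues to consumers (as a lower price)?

For a small subsidy around the equilibrium, the benefit split depends on the relative slopes, which at a point are proportional to the elasticities.
Buyer share = εs/(εs + |εd|) = 1.8/(1.8 + 1) = 9/14; seller share = |εd|/(εs + |εd|) = 5/14.

Consumer share = 9/14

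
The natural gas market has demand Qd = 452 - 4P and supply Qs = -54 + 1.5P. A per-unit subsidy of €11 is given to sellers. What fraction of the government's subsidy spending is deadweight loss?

DWL / government spending = 0.0625

Pre-subsidy: 452 - 4P = -54 + 1.5P gives P* = 92, Q* = 84.
With the subsidy, sellers receive Ps = Pb + 11 for each unit, where Pb is the price buyers pay.
Supply in terms of Pb becomes Qs = -54 + 1.5(Pb + 11) = -37.5 + 1.5Pb. Setting this equal to demand: 452 - 4Pb = -37.5 + 1.5Pb, so Pb = 89.
Sellers receive Ps = 89 + 11 = 100; Q' = 452 − 4·89 = 96.
ΔCS = ½(84 + 96)(92 − 89) = 270; ΔPS = ½(84 + 96)(100 − 92) = 720.
Government spending = 11 × 96 = 1056.
DWL = ½ × 11 × (96 − 84) = 66; fraction = 66 / 1056 = 0.0625.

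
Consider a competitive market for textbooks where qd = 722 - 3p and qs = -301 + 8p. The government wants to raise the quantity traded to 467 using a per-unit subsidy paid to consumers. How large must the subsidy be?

Required subsidy s = 11 per unit

At q = 467, invert demand for the buyer price: pb = (722 − 467)/3 = 85; invert supply for the seller price: ps = (467 − (-301))/8 = 96.
The subsidy must fill the gap: s = ps − pb = 96 − 85 = 11.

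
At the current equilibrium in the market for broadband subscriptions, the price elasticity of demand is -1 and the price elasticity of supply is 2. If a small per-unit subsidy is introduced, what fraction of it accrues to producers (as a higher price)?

For a small subsidy around the equilibrium, the benefit split depends on the relative slopes, which at a point are proportional to the elasticities.
Buyer share = εs/(εs + |εd|) = 2/(2 + 1) = 2/3; seller share = |εd|/(εs + |εd|) = 1/3.
So producers capture 1/3 of the subsidy.

Producer share = 1/3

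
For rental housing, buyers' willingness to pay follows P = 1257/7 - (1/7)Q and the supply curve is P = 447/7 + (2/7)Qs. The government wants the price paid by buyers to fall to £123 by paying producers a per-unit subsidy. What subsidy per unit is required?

Required subsidy s = £54 per unit

At a buyer price of 123, quantity demanded is 1257 − 7·123 = 396.
Sellers supply 396 only when they receive Ps = 447/7 + (2/7)·396 = 177.
s = Ps − Pb = 177 − 123 = 54.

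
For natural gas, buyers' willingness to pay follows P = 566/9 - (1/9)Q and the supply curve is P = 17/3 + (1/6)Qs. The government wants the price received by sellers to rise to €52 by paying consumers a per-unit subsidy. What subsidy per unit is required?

Required subsidy s = €20 per unit

At a seller price of 52, quantity supplied is -34 + 6·52 = 278.
Buyers absorb 278 only when they pay Pb = 566/9 − (1/9)·278 = 32.
s = Ps − Pb = 52 − 32 = 20.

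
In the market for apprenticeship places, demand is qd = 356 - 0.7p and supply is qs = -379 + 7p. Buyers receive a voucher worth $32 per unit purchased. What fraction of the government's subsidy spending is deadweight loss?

Pre-subsidy: 356 - 0.7p = -379 + 7p gives p* = 1050/11, q* = 3181/11.
With the rebate, buyers effectively pay pb = ps − 32, where ps is the price sellers receive.
Demand in terms of ps becomes qd = 356 − 0.7(ps − 32) = 378.4 - 0.7ps. Setting this equal to supply: 378.4 - 0.7ps = -379 + 7ps, so ps = 1082/11.
Buyers pay pb = 1082/11 − 32 = 730/11; q' = -379 + 7·(1082/11) = 3405/11.
ΔCS = ½(3181/11 + 3405/11)(1050/11 − 730/11) = 1053760/121; ΔPS = ½(3181/11 + 3405/11)(1082/11 − 1050/11) = 105376/121.
Government spending = 32 × 3405/11 = 108960/11.
DWL = ½ × 32 × (3405/11 − 3181/11) = 3584/11; fraction = (3584/11) / (108960/11) = 112/3405.

DWL / government spending = 112/3405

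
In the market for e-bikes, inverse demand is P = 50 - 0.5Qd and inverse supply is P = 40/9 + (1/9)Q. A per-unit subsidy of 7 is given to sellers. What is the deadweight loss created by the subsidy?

Deadweight loss = 441/11

Pre-subsidy: 50 - 0.5Q = 40/9 + (1/9)Q gives Q* = 820/11 and P* = 140/11.
With the subsidy, sellers receive Ps = Pb + 7 for each unit, where Pb is the price buyers pay.
On the curves, Pb = 50 - 0.5Q and Ps = 40/9 + (1/9)Q; the wedge Ps − Pb = 7 gives 40/9 + (1/9)Q − (50 - 0.5Q) = 7, so Q' = 86.
Then Pb = 50 − 0.5·86 = 7 and Ps = 40/9 + (1/9)·86 = 14.
The subsidy expands output by 86 − 820/11 = 126/11 past the efficient level; on those units the gap between marginal cost and willingness to pay runs from 0 up to 7.
DWL = ½ × 7 × 126/11 = 441/11.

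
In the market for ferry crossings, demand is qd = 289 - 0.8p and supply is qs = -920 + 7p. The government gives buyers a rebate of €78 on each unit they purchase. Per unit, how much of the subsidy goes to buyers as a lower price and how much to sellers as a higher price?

Pre-subsidy: 289 - 0.8p = -920 + 7p gives p* = 155, q* = 165.
With the rebate, buyers effectively pay pb = ps − 78, where ps is the price sellers receive.
Demand in terms of ps becomes qd = 289 − 0.8(ps − 78) = 351.4 - 0.8ps. Setting this equal to supply: 351.4 - 0.8ps = -920 + 7ps, so ps = 163.
Buyers pay pb = 163 − 78 = 85; q' = -920 + 7·163 = 221.
Buyers' price falls by p* − pb = 155 − 85 = 70; sellers' price rises by ps − p* = 163 − 155 = 8.

Buyers gain €70 per unit; sellers gain €8 per unit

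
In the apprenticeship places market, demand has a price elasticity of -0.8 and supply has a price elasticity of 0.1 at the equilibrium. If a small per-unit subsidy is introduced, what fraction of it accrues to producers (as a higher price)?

For a small subsidy around the equilibrium, the benefit split depends on the relative slopes, which at a point are proportional to the elasticities.
Buyer share = εs/(εs + |εd|) = 0.1/(0.1 + 0.8) = 1/9; seller share = |εd|/(εs + |εd|) = 8/9.
So producers capture 8/9 of the subsidy.

Producer share = 8/9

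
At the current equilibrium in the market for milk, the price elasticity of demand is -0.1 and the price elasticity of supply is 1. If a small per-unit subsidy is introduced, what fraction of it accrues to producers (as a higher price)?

For a small subsidy around the equilibrium, the benefit split depends on the relative slopes, which at a point are proportional to the elasticities.
Buyer share = εs/(εs + |εd|) = 1/(1 + 0.1) = 10/11; seller share = |εd|/(εs + |εd|) = 1/11.
So producers capture 1/11 of the subsidy.

Producer share = 1/11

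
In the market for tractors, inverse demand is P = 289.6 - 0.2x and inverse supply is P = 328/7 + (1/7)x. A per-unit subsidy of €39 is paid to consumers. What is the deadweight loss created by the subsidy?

Pre-subsidy: 289.6 - 0.2x = 328/7 + (1/7)x gives x* = 708 and P* = 148.
With the rebate, buyers effectively pay Pb = Ps − 39, where Ps is the price sellers receive.
On the curves, Pb = 289.6 - 0.2x and Ps = 328/7 + (1/7)x; the wedge Ps − Pb = 39 gives 328/7 + (1/7)x − (289.6 - 0.2x) = 39, so x' = 821.75.
Then Pb = 289.6 − 0.2·821.75 = 125.25 and Ps = 328/7 + (1/7)·821.75 = 164.25.
The subsidy expands output by 821.75 − 708 = 113.75 past the efficient level; on those units the gap between marginal cost and willingness to pay runs from 0 up to 39.
DWL = ½ × 39 × 113.75 = 2218.125.

Deadweight loss = €2218.125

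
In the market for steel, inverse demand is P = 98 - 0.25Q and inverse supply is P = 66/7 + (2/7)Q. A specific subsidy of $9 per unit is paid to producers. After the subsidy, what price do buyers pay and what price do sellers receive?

Pre-subsidy: 98 - 0.25Q = 66/7 + (2/7)Q gives Q* = 496/3 and P* = 170/3.
With the subsidy, sellers receive Ps = Pb + 9 for each unit, where Pb is the price buyers pay.
On the curves, Pb = 98 - 0.25Q and Ps = 66/7 + (2/7)Q; the wedge Ps − Pb = 9 gives 66/7 + (2/7)Q − (98 - 0.25Q) = 9, so Q' = 2732/15.
Then Pb = 98 − 0.25·(2732/15) = 787/15 and Ps = 66/7 + (2/7)·(2732/15) = 922/15.

Buyers pay 787/15; sellers receive 922/15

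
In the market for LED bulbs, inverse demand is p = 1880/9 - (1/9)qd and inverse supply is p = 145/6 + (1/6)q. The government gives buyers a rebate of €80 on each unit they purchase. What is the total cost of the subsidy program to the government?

Government cost = €76240

Pre-subsidy: 1880/9 - (1/9)q = 145/6 + (1/6)q gives q* = 665 and p* = 135.
With the rebate, buyers effectively pay pb = ps − 80, where ps is the price sellers receive.
On the curves, pb = 1880/9 - (1/9)q and ps = 145/6 + (1/6)q; the wedge ps − pb = 80 gives 145/6 + (1/6)q − (1880/9 - (1/9)q) = 80, so q' = 953.
Then pb = 1880/9 − (1/9)·953 = 103 and ps = 145/6 + (1/6)·953 = 183.
Government outlay = subsidy × quantity = 80 × 953 = 76240.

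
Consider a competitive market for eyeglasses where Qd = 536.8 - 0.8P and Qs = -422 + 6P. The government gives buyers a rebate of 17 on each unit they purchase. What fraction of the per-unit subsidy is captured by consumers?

Pre-subsidy: 536.8 - 0.8P = -422 + 6P gives P* = 141, Q* = 424.
With the rebate, buyers effectively pay Pb = Ps − 17, where Ps is the price sellers receive.
Demand in terms of Ps becomes Qd = 536.8 − 0.8(Ps − 17) = 550.4 - 0.8Ps. Setting this equal to supply: 550.4 - 0.8Ps = -422 + 6Ps, so Ps = 143.
Buyers pay Pb = 143 − 17 = 126; Q' = -422 + 6·143 = 436.
Buyers' price falls by P* − Pb = 141 − 126 = 15; sellers' price rises by Ps − P* = 143 − 141 = 2.
So consumers capture 15/17 = 15/17 of each unit of subsidy.

Consumer share = 15/17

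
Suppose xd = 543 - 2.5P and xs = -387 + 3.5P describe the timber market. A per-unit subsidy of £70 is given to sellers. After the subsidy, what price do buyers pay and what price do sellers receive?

Buyers pay 685/6; sellers receive 1105/6

Pre-subsidy: 543 - 2.5P = -387 + 3.5P gives P* = 155, x* = 155.5.
With the subsidy, sellers receive Ps = Pb + 70 for each unit, where Pb is the price buyers pay.
Supply in terms of Pb becomes xs = -387 + 3.5(Pb + 70) = -142 + 3.5Pb. Setting this equal to demand: 543 - 2.5Pb = -142 + 3.5Pb, so Pb = 685/6.
Sellers receive Ps = 685/6 + 70 = 1105/6; x' = 543 − 2.5·(685/6) = 3091/12.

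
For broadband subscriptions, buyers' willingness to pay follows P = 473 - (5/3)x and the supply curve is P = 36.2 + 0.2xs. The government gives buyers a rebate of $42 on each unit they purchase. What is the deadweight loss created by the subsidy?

Deadweight loss = $472.5

Pre-subsidy: 473 - (5/3)x = 36.2 + 0.2x gives x* = 234 and P* = 83.
With the rebate, buyers effectively pay Pb = Ps − 42, where Ps is the price sellers receive.
On the curves, Pb = 473 - (5/3)x and Ps = 36.2 + 0.2x; the wedge Ps − Pb = 42 gives 36.2 + 0.2x − (473 - (5/3)x) = 42, so x' = 256.5.
Then Pb = 473 − (5/3)·256.5 = 45.5 and Ps = 36.2 + 0.2·256.5 = 87.5.
The subsidy expands output by 256.5 − 234 = 22.5 past the efficient level; on those units the gap between marginal cost and willingness to pay runs from 0 up to 42.
DWL = ½ × 42 × 22.5 = 472.5.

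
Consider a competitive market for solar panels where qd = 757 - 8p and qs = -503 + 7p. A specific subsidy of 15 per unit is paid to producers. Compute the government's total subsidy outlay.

Pre-subsidy: 757 - 8p = -503 + 7p gives p* = 84, q* = 85.
With the subsidy, sellers receive ps = pb + 15 for each unit, where pb is the price buyers pay.
Supply in terms of pb becomes qs = -503 + 7(pb + 15) = -398 + 7pb. Setting this equal to demand: 757 - 8pb = -398 + 7pb, so pb = 77.
Sellers receive ps = 77 + 15 = 92; q' = 757 − 8·77 = 141.
Government outlay = subsidy × quantity = 15 × 141 = 2115.

Government cost = 2115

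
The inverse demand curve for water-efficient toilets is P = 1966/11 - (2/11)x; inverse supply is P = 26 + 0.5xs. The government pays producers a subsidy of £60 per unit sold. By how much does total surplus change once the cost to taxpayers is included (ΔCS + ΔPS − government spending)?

Pre-subsidy: 1966/11 - (2/11)x = 26 + 0.5x gives x* = 224 and P* = 138.
With the subsidy, sellers receive Ps = Pb + 60 for each unit, where Pb is the price buyers pay.
On the curves, Pb = 1966/11 - (2/11)x and Ps = 26 + 0.5x; the wedge Ps − Pb = 60 gives 26 + 0.5x − (1966/11 - (2/11)x) = 60, so x' = 312.
Then Pb = 1966/11 − (2/11)·312 = 122 and Ps = 26 + 0.5·312 = 182.
ΔCS = ½(224 + 312)(138 − 122) = 4288; ΔPS = ½(224 + 312)(182 − 138) = 11792.
Government spending = 60 × 312 = 18720.
Net change = 4288 + 11792 − 18720 = -2640. The loss equals the DWL triangle ½·60·88.

Net change in total surplus = -£2640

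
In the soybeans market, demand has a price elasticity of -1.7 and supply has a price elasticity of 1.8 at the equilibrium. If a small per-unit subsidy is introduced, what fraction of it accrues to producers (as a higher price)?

For a small subsidy around the equilibrium, the benefit split depends on the relative slopes, which at a point are proportional to the elasticities.
Buyer share = εs/(εs + |εd|) = 1.8/(1.8 + 1.7) = 18/35; seller share = |εd|/(εs + |εd|) = 17/35.
So producers capture 17/35 of the subsidy.

Producer share = 17/35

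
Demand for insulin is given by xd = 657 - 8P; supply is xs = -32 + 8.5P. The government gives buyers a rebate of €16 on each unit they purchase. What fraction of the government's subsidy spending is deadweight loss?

DWL / government spending = 1088/12833

Pre-subsidy: 657 - 8P = -32 + 8.5P gives P* = 1378/33, x* = 10657/33.
With the rebate, buyers effectively pay Pb = Ps − 16, where Ps is the price sellers receive.
Demand in terms of Ps becomes xd = 657 − 8(Ps − 16) = 785 - 8Ps. Setting this equal to supply: 785 - 8Ps = -32 + 8.5Ps, so Ps = 1634/33.
Buyers pay Pb = 1634/33 − 16 = 1106/33; x' = -32 + 8.5·(1634/33) = 12833/33.
ΔCS = ½(10657/33 + 12833/33)(1378/33 − 1106/33) = 354960/121; ΔPS = ½(10657/33 + 12833/33)(1634/33 − 1378/33) = 334080/121.
Government spending = 16 × 12833/33 = 205328/33.
DWL = ½ × 16 × (12833/33 − 10657/33) = 17408/33; fraction = (17408/33) / (205328/33) = 1088/12833.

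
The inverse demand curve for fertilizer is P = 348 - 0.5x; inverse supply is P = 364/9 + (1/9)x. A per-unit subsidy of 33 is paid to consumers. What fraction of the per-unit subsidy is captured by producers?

Pre-subsidy: 348 - 0.5x = 364/9 + (1/9)x gives x* = 5536/11 and P* = 1060/11.
With the rebate, buyers effectively pay Pb = Ps − 33, where Ps is the price sellers receive.
On the curves, Pb = 348 - 0.5x and Ps = 364/9 + (1/9)x; the wedge Ps − Pb = 33 gives 364/9 + (1/9)x − (348 - 0.5x) = 33, so x' = 6130/11.
Then Pb = 348 − 0.5·(6130/11) = 763/11 and Ps = 364/9 + (1/9)·(6130/11) = 1126/11.
Buyers' price falls by P* − Pb = 1060/11 − 763/11 = 27; sellers' price rises by Ps − P* = 1126/11 − 1060/11 = 6.
So producers capture 6/33 = 2/11 of each unit of subsidy.

Producer share = 2/11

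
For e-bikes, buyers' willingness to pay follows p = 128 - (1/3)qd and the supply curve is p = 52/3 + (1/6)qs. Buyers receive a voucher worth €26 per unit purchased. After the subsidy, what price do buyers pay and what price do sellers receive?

Pre-subsidy: 128 - (1/3)q = 52/3 + (1/6)q gives q* = 664/3 and p* = 488/9.
With the rebate, buyers effectively pay pb = ps − 26, where ps is the price sellers receive.
On the curves, pb = 128 - (1/3)q and ps = 52/3 + (1/6)q; the wedge ps − pb = 26 gives 52/3 + (1/6)q − (128 - (1/3)q) = 26, so q' = 820/3.
Then pb = 128 − (1/3)·(820/3) = 332/9 and ps = 52/3 + (1/6)·(820/3) = 566/9.

Buyers pay 332/9; sellers receive 566/9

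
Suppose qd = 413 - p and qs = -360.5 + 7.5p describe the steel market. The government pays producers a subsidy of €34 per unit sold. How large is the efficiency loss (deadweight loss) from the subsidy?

Pre-subsidy: 413 - p = -360.5 + 7.5p gives p* = 91, q* = 322.
With the subsidy, sellers receive ps = pb + 34 for each unit, where pb is the price buyers pay.
Supply in terms of pb becomes qs = -360.5 + 7.5(pb + 34) = -105.5 + 7.5pb. Setting this equal to demand: 413 - pb = -105.5 + 7.5pb, so pb = 61.
Sellers receive ps = 61 + 34 = 95; q' = 413 − 1·61 = 352.
The subsidy expands output by 352 − 322 = 30 past the efficient level; on those units the gap between marginal cost and willingness to pay runs from 0 up to 34.
DWL = ½ × 34 × 30 = 510.

Deadweight loss = €510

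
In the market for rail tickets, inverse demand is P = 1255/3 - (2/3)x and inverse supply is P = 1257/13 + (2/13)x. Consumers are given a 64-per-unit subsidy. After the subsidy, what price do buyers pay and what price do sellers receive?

Buyers pay 105; sellers receive 169

Pre-subsidy: 1255/3 - (2/3)x = 1257/13 + (2/13)x gives x* = 392 and P* = 157.
With the rebate, buyers effectively pay Pb = Ps − 64, where Ps is the price sellers receive.
On the curves, Pb = 1255/3 - (2/3)x and Ps = 1257/13 + (2/13)x; the wedge Ps − Pb = 64 gives 1257/13 + (2/13)x − (1255/3 - (2/3)x) = 64, so x' = 470.
Then Pb = 1255/3 − (2/3)·470 = 105 and Ps = 1257/13 + (2/13)·470 = 169.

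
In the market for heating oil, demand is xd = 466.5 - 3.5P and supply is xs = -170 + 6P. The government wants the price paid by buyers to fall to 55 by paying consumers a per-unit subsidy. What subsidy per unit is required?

At a buyer price of 55, quantity demanded is 466.5 − 3.5·55 = 274.
Sellers supply 274 only when they receive Ps with -170 + 6·Ps = 274, i.e. Ps = 74.
s = Ps − Pb = 74 − 55 = 19.

Required subsidy s = 19 per unit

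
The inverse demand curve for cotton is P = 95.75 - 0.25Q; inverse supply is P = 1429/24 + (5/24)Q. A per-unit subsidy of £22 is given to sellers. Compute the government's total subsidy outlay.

Government cost = £2794

Pre-subsidy: 95.75 - 0.25Q = 1429/24 + (5/24)Q gives Q* = 79 and P* = 76.
With the subsidy, sellers receive Ps = Pb + 22 for each unit, where Pb is the price buyers pay.
On the curves, Pb = 95.75 - 0.25Q and Ps = 1429/24 + (5/24)Q; the wedge Ps − Pb = 22 gives 1429/24 + (5/24)Q − (95.75 - 0.25Q) = 22, so Q' = 127.
Then Pb = 95.75 − 0.25·127 = 64 and Ps = 1429/24 + (5/24)·127 = 86.
Government outlay = subsidy × quantity = 22 × 127 = 2794.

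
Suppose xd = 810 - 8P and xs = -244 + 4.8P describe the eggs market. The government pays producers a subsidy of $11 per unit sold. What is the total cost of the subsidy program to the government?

Pre-subsidy: 810 - 8P = -244 + 4.8P gives P* = 82.34375, x* = 151.25.
With the subsidy, sellers receive Ps = Pb + 11 for each unit, where Pb is the price buyers pay.
Supply in terms of Pb becomes xs = -244 + 4.8(Pb + 11) = -191.2 + 4.8Pb. Setting this equal to demand: 810 - 8Pb = -191.2 + 4.8Pb, so Pb = 78.21875.
Sellers receive Ps = 78.21875 + 11 = 89.21875; x' = 810 − 8·78.21875 = 184.25.
Government outlay = subsidy × quantity = 11 × 184.25 = 2026.75.

Government cost = $2026.75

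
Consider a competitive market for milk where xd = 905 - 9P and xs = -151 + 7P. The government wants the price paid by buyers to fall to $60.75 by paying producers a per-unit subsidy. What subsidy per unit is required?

At a buyer price of 60.75, quantity demanded is 905 − 9·60.75 = 358.25.
Sellers supply 358.25 only when they receive Ps with -151 + 7·Ps = 358.25, i.e. Ps = 72.75.
s = Ps − Pb = 72.75 − 60.75 = 12.

Required subsidy s = $12 per unit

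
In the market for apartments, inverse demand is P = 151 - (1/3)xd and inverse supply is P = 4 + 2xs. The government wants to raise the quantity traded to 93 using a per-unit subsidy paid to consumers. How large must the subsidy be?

At x = 93, from the demand curve buyers pay Pb = 151 − (1/3)·93 = 120; from the supply curve sellers need Ps = 4 + 2·93 = 190.
The subsidy must fill the gap: s = Ps − Pb = 190 − 120 = 70.

Required subsidy s = 70 per unit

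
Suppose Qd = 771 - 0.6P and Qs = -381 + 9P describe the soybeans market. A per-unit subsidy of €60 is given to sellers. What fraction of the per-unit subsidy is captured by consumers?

Pre-subsidy: 771 - 0.6P = -381 + 9P gives P* = 120, Q* = 699.
With the subsidy, sellers receive Ps = Pb + 60 for each unit, where Pb is the price buyers pay.
Supply in terms of Pb becomes Qs = -381 + 9(Pb + 60) = 159 + 9Pb. Setting this equal to demand: 771 - 0.6Pb = 159 + 9Pb, so Pb = 63.75.
Sellers receive Ps = 63.75 + 60 = 123.75; Q' = 771 − 0.6·63.75 = 732.75.
Buyers' price falls by P* − Pb = 120 − 63.75 = 56.25; sellers' price rises by Ps − P* = 123.75 − 120 = 3.75.
So consumers capture 56.25/60 = 0.9375 of each unit of subsidy.

Consumer share = 0.9375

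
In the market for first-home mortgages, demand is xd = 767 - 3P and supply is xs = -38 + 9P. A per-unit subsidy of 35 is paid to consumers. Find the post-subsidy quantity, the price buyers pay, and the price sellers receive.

x' = 644.5; buyers pay 245/6; sellers receive 455/6

Pre-subsidy: 767 - 3P = -38 + 9P gives P* = 805/12, x* = 565.75.
With the rebate, buyers effectively pay Pb = Ps − 35, where Ps is the price sellers receive.
Demand in terms of Ps becomes xd = 767 − 3(Ps − 35) = 872 - 3Ps. Setting this equal to supply: 872 - 3Ps = -38 + 9Ps, so Ps = 455/6.
Buyers pay Pb = 455/6 − 35 = 245/6; x' = -38 + 9·(455/6) = 644.5.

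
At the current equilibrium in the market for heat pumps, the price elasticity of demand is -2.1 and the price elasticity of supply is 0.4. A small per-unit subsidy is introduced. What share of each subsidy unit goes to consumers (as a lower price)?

Consumer share = 0.16

For a small subsidy around the equilibrium, the benefit split depends on the relative slopes, which at a point are proportional to the elasticities.
Buyer share = εs/(εs + |εd|) = 0.4/(0.4 + 2.1) = 0.16; seller share = |εd|/(εs + |εd|) = 0.84.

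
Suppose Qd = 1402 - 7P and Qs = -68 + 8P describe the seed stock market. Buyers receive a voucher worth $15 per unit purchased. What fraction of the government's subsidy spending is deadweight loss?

DWL / government spending = 7/193

Pre-subsidy: 1402 - 7P = -68 + 8P gives P* = 98, Q* = 716.
With the rebate, buyers effectively pay Pb = Ps − 15, where Ps is the price sellers receive.
Demand in terms of Ps becomes Qd = 1402 − 7(Ps − 15) = 1507 - 7Ps. Setting this equal to supply: 1507 - 7Ps = -68 + 8Ps, so Ps = 105.
Buyers pay Pb = 105 − 15 = 90; Q' = -68 + 8·105 = 772.
ΔCS = ½(716 + 772)(98 − 90) = 5952; ΔPS = ½(716 + 772)(105 − 98) = 5208.
Government spending = 15 × 772 = 11580.
DWL = ½ × 15 × (772 − 716) = 420; fraction = 420 / 11580 = 7/193.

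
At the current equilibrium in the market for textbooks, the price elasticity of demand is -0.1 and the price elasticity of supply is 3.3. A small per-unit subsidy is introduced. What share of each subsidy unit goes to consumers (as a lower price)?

For a small subsidy around the equilibrium, the benefit split depends on the relative slopes, which at a point are proportional to the elasticities.
Buyer share = εs/(εs + |εd|) = 3.3/(3.3 + 0.1) = 33/34; seller share = |εd|/(εs + |εd|) = 1/34.

Consumer share = 33/34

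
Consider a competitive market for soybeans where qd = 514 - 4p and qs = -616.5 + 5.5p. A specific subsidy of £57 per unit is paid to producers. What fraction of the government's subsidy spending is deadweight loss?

DWL / government spending = 33/85

Pre-subsidy: 514 - 4p = -616.5 + 5.5p gives p* = 119, q* = 38.
With the subsidy, sellers receive ps = pb + 57 for each unit, where pb is the price buyers pay.
Supply in terms of pb becomes qs = -616.5 + 5.5(pb + 57) = -303 + 5.5pb. Setting this equal to demand: 514 - 4pb = -303 + 5.5pb, so pb = 86.
Sellers receive ps = 86 + 57 = 143; q' = 514 − 4·86 = 170.
ΔCS = ½(38 + 170)(119 − 86) = 3432; ΔPS = ½(38 + 170)(143 − 119) = 2496.
Government spending = 57 × 170 = 9690.
DWL = ½ × 57 × (170 − 38) = 3762; fraction = 3762 / 9690 = 33/85.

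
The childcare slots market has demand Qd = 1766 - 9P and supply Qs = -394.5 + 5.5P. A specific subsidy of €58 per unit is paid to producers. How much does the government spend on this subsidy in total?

Government cost = €36134

Pre-subsidy: 1766 - 9P = -394.5 + 5.5P gives P* = 149, Q* = 425.
With the subsidy, sellers receive Ps = Pb + 58 for each unit, where Pb is the price buyers pay.
Supply in terms of Pb becomes Qs = -394.5 + 5.5(Pb + 58) = -75.5 + 5.5Pb. Setting this equal to demand: 1766 - 9Pb = -75.5 + 5.5Pb, so Pb = 127.
Sellers receive Ps = 127 + 58 = 185; Q' = 1766 − 9·127 = 623.
Government outlay = subsidy × quantity = 58 × 623 = 36134.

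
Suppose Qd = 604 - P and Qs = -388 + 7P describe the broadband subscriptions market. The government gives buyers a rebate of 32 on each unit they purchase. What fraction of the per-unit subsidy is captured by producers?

Pre-subsidy: 604 - P = -388 + 7P gives P* = 124, Q* = 480.
With the rebate, buyers effectively pay Pb = Ps − 32, where Ps is the price sellers receive.
Demand in terms of Ps becomes Qd = 604 − 1(Ps − 32) = 636 - Ps. Setting this equal to supply: 636 - Ps = -388 + 7Ps, so Ps = 128.
Buyers pay Pb = 128 − 32 = 96; Q' = -388 + 7·128 = 508.
Buyers' price falls by P* − Pb = 124 − 96 = 28; sellers' price rises by Ps − P* = 128 − 124 = 4.
So producers capture 4/32 = 0.125 of each unit of subsidy.

Producer share = 0.125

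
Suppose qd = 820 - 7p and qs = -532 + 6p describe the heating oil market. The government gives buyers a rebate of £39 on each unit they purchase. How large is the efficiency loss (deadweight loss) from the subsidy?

Pre-subsidy: 820 - 7p = -532 + 6p gives p* = 104, q* = 92.
With the rebate, buyers effectively pay pb = ps − 39, where ps is the price sellers receive.
Demand in terms of ps becomes qd = 820 − 7(ps − 39) = 1093 - 7ps. Setting this equal to supply: 1093 - 7ps = -532 + 6ps, so ps = 125.
Buyers pay pb = 125 − 39 = 86; q' = -532 + 6·125 = 218.
The subsidy expands output by 218 − 92 = 126 past the efficient level; on those units the gap between marginal cost and willingness to pay runs from 0 up to 39.
DWL = ½ × 39 × 126 = 2457.

Deadweight loss = £2457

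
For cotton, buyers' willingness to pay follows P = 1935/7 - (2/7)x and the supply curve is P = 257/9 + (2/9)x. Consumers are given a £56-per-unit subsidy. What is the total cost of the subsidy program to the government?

Pre-subsidy: 1935/7 - (2/7)x = 257/9 + (2/9)x gives x* = 488 and P* = 137.
With the rebate, buyers effectively pay Pb = Ps − 56, where Ps is the price sellers receive.
On the curves, Pb = 1935/7 - (2/7)x and Ps = 257/9 + (2/9)x; the wedge Ps − Pb = 56 gives 257/9 + (2/9)x − (1935/7 - (2/7)x) = 56, so x' = 598.25.
Then Pb = 1935/7 − (2/7)·598.25 = 105.5 and Ps = 257/9 + (2/9)·598.25 = 161.5.
Government outlay = subsidy × quantity = 56 × 598.25 = 33502.

Government cost = £33502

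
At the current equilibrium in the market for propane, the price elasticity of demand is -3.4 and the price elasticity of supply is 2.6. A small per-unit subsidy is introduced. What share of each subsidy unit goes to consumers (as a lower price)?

For a small subsidy around the equilibrium, the benefit split depends on the relative slopes, which at a point are proportional to the elasticities.
Buyer share = εs/(εs + |εd|) = 2.6/(2.6 + 3.4) = 13/30; seller share = |εd|/(εs + |εd|) = 17/30.

Consumer share = 13/30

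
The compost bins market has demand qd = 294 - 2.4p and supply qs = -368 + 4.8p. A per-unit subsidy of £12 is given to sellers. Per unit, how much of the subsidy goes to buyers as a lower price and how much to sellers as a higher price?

Buyers gain £8 per unit; sellers gain £4 per unit

Pre-subsidy: 294 - 2.4p = -368 + 4.8p gives p* = 1655/18, q* = 220/3.
With the subsidy, sellers receive ps = pb + 12 for each unit, where pb is the price buyers pay.
Supply in terms of pb becomes qs = -368 + 4.8(pb + 12) = -310.4 + 4.8pb. Setting this equal to demand: 294 - 2.4pb = -310.4 + 4.8pb, so pb = 1511/18.
Sellers receive ps = 1511/18 + 12 = 1727/18; q' = 294 − 2.4·(1511/18) = 1388/15.
Buyers' price falls by p* − pb = 1655/18 − 1511/18 = 8; sellers' price rises by ps − p* = 1727/18 − 1655/18 = 4.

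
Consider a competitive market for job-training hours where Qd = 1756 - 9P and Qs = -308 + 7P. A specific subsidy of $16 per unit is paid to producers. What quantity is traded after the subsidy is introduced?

Pre-subsidy: 1756 - 9P = -308 + 7P gives P* = 129, Q* = 595.
With the subsidy, sellers receive Ps = Pb + 16 for each unit, where Pb is the price buyers pay.
Supply in terms of Pb becomes Qs = -308 + 7(Pb + 16) = -196 + 7Pb. Setting this equal to demand: 1756 - 9Pb = -196 + 7Pb, so Pb = 122.
Sellers receive Ps = 122 + 16 = 138; Q' = 1756 − 9·122 = 658.

Q' = 658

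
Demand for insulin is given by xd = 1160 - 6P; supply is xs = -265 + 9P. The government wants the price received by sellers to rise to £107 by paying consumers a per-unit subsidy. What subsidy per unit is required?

At a seller price of 107, quantity supplied is -265 + 9·107 = 698.
Buyers absorb 698 only when they pay Pb with 1160 − 6·Pb = 698, i.e. Pb = 77.
s = Ps − Pb = 107 − 77 = 30.

Required subsidy s = £30 per unit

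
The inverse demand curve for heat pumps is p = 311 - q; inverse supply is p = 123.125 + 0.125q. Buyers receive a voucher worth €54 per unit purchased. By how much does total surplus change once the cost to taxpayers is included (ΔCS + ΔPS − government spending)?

Pre-subsidy: 311 - q = 123.125 + 0.125q gives q* = 167 and p* = 144.
With the rebate, buyers effectively pay pb = ps − 54, where ps is the price sellers receive.
On the curves, pb = 311 - q and ps = 123.125 + 0.125q; the wedge ps − pb = 54 gives 123.125 + 0.125q − (311 - q) = 54, so q' = 215.
Then pb = 311 − 1·215 = 96 and ps = 123.125 + 0.125·215 = 150.
ΔCS = ½(167 + 215)(144 − 96) = 9168; ΔPS = ½(167 + 215)(150 − 144) = 1146.
Government spending = 54 × 215 = 11610.
Net change = 9168 + 1146 − 11610 = -1296. The loss equals the DWL triangle ½·54·48.

Net change in total surplus = -€1296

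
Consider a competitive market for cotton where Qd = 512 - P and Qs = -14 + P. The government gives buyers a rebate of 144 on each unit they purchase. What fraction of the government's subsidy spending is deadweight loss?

Pre-subsidy: 512 - P = -14 + P gives P* = 263, Q* = 249.
With the rebate, buyers effectively pay Pb = Ps − 144, where Ps is the price sellers receive.
Demand in terms of Ps becomes Qd = 512 − 1(Ps − 144) = 656 - Ps. Setting this equal to supply: 656 - Ps = -14 + Ps, so Ps = 335.
Buyers pay Pb = 335 − 144 = 191; Q' = -14 + 1·335 = 321.
ΔCS = ½(249 + 321)(263 − 191) = 20520; ΔPS = ½(249 + 321)(335 − 263) = 20520.
Government spending = 144 × 321 = 46224.
DWL = ½ × 144 × (321 − 249) = 5184; fraction = 5184 / 46224 = 12/107.

DWL / government spending = 12/107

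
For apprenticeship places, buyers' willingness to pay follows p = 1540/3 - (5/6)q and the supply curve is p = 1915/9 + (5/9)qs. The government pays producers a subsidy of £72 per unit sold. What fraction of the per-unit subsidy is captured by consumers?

Pre-subsidy: 1540/3 - (5/6)q = 1915/9 + (5/9)q gives q* = 216.4 and p* = 333.
With the subsidy, sellers receive ps = pb + 72 for each unit, where pb is the price buyers pay.
On the curves, pb = 1540/3 - (5/6)q and ps = 1915/9 + (5/9)q; the wedge ps − pb = 72 gives 1915/9 + (5/9)q − (1540/3 - (5/6)q) = 72, so q' = 268.24.
Then pb = 1540/3 − (5/6)·268.24 = 289.8 and ps = 1915/9 + (5/9)·268.24 = 361.8.
Buyers' price falls by p* − pb = 333 − 289.8 = 43.2; sellers' price rises by ps − p* = 361.8 − 333 = 28.8.
So consumers capture 43.2/72 = 0.6 of each unit of subsidy.

Consumer share = 0.6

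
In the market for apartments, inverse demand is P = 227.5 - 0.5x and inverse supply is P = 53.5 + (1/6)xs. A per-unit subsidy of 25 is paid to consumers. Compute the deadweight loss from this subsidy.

Pre-subsidy: 227.5 - 0.5x = 53.5 + (1/6)x gives x* = 261 and P* = 97.
With the rebate, buyers effectively pay Pb = Ps − 25, where Ps is the price sellers receive.
On the curves, Pb = 227.5 - 0.5x and Ps = 53.5 + (1/6)x; the wedge Ps − Pb = 25 gives 53.5 + (1/6)x − (227.5 - 0.5x) = 25, so x' = 298.5.
Then Pb = 227.5 − 0.5·298.5 = 78.25 and Ps = 53.5 + (1/6)·298.5 = 103.25.
The subsidy expands output by 298.5 − 261 = 37.5 past the efficient level; on those units the gap between marginal cost and willingness to pay runs from 0 up to 25.
DWL = ½ × 25 × 37.5 = 468.75.

Deadweight loss = 468.75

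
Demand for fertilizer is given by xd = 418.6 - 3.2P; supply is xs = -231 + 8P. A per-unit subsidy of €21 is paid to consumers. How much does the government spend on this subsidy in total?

Pre-subsidy: 418.6 - 3.2P = -231 + 8P gives P* = 58, x* = 233.
With the rebate, buyers effectively pay Pb = Ps − 21, where Ps is the price sellers receive.
Demand in terms of Ps becomes xd = 418.6 − 3.2(Ps − 21) = 485.8 - 3.2Ps. Setting this equal to supply: 485.8 - 3.2Ps = -231 + 8Ps, so Ps = 64.
Buyers pay Pb = 64 − 21 = 43; x' = -231 + 8·64 = 281.
Government outlay = subsidy × quantity = 21 × 281 = 5901.

Government cost = €5901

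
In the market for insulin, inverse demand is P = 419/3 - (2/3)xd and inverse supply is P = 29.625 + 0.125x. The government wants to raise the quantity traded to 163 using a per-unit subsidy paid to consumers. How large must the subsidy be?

Required subsidy s = 19 per unit

At x = 163, from the demand curve buyers pay Pb = 419/3 − (2/3)·163 = 31; from the supply curve sellers need Ps = 29.625 + 0.125·163 = 50.
The subsidy must fill the gap: s = Ps − Pb = 50 − 31 = 19.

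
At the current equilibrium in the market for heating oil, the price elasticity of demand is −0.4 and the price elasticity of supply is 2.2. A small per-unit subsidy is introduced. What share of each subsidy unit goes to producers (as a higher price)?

For a small subsidy around the equilibrium, the benefit split depends on the relative slopes, which at a point are proportional to the elasticities.
Buyer share = εs/(εs + |εd|) = 2.2/(2.2 + 0.4) = 11/13; seller share = |εd|/(εs + |εd|) = 2/13.
So producers capture 2/13 of the subsidy.

Producer share = 2/13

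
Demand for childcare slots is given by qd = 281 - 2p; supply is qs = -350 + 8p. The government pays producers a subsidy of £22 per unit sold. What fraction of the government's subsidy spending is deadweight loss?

Pre-subsidy: 281 - 2p = -350 + 8p gives p* = 63.1, q* = 154.8.
With the subsidy, sellers receive ps = pb + 22 for each unit, where pb is the price buyers pay.
Supply in terms of pb becomes qs = -350 + 8(pb + 22) = -174 + 8pb. Setting this equal to demand: 281 - 2pb = -174 + 8pb, so pb = 45.5.
Sellers receive ps = 45.5 + 22 = 67.5; q' = 281 − 2·45.5 = 190.
ΔCS = ½(154.8 + 190)(63.1 − 45.5) = 3034.24; ΔPS = ½(154.8 + 190)(67.5 − 63.1) = 758.56.
Government spending = 22 × 190 = 4180.
DWL = ½ × 22 × (190 − 154.8) = 387.2; fraction = 387.2 / 4180 = 44/475.

DWL / government spending = 44/475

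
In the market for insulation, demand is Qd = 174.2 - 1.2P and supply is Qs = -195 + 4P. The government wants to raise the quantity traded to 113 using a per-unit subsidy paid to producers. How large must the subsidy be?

Required subsidy s = 26 per unit

At Q = 113, invert demand for the buyer price: Pb = (174.2 − 113)/1.2 = 51; invert supply for the seller price: Ps = (113 − (-195))/4 = 77.
The subsidy must fill the gap: s = Ps − Pb = 77 − 51 = 26.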